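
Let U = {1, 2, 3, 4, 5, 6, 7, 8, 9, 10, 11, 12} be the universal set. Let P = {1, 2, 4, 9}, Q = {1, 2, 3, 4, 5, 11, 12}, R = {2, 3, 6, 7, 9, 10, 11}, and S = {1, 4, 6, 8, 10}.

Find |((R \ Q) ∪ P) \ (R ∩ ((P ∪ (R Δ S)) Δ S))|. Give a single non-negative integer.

R \ Q = {6, 7, 9, 10}
(R \ Q) ∪ P = {1, 2, 4, 6, 7, 9, 10}
R Δ S = {1, 2, 3, 4, 7, 8, 9, 11}
P ∪ (R Δ S) = {1, 2, 3, 4, 7, 8, 9, 11}
(P ∪ (R Δ S)) Δ S = {2, 3, 6, 7, 9, 10, 11}
R ∩ ((P ∪ (R Δ S)) Δ S) = {2, 3, 6, 7, 9, 10, 11}
((R \ Q) ∪ P) \ (R ∩ ((P ∪ (R Δ S)) Δ S)) = {1, 4}
|((R \ Q) ∪ P) \ (R ∩ ((P ∪ (R Δ S)) Δ S))| = 2

2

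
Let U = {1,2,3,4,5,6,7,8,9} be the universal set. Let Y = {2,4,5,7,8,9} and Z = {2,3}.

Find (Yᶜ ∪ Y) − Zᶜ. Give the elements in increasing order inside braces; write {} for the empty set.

{2,3}

Yᶜ = {1,3,6}
Yᶜ ∪ Y = {1,2,3,4,5,6,7,8,9}
Zᶜ = {1,4,5,6,7,8,9}
(Yᶜ ∪ Y) − Zᶜ = {2,3}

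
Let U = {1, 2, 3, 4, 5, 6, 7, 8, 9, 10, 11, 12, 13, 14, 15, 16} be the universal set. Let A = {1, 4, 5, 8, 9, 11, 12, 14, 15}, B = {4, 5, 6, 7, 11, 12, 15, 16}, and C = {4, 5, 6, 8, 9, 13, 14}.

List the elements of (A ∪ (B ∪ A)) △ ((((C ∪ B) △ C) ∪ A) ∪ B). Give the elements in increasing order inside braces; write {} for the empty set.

B ∪ A = {1, 4, 5, 6, 7, 8, 9, 11, 12, 14, 15, 16}
A ∪ (B ∪ A) = {1, 4, 5, 6, 7, 8, 9, 11, 12, 14, 15, 16}
C ∪ B = {4, 5, 6, 7, 8, 9, 11, 12, 13, 14, 15, 16}
(C ∪ B) △ C = {7, 11, 12, 15, 16}
((C ∪ B) △ C) ∪ A = {1, 4, 5, 7, 8, 9, 11, 12, 14, 15, 16}
(((C ∪ B) △ C) ∪ A) ∪ B = {1, 4, 5, 6, 7, 8, 9, 11, 12, 14, 15, 16}
(A ∪ (B ∪ A)) △ ((((C ∪ B) △ C) ∪ A) ∪ B) = {}

{}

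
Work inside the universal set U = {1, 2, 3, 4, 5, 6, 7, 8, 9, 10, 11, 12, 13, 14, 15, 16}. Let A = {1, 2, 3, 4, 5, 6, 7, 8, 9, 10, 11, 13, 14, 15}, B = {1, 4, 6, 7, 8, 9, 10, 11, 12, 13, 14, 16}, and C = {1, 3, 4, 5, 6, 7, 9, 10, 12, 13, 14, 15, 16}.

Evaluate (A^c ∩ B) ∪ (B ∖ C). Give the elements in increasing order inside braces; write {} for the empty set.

A^c = {12, 16}
A^c ∩ B = {12, 16}
B ∖ C = {8, 11}
(A^c ∩ B) ∪ (B ∖ C) = {8, 11, 12, 16}

{8, 11, 12, 16}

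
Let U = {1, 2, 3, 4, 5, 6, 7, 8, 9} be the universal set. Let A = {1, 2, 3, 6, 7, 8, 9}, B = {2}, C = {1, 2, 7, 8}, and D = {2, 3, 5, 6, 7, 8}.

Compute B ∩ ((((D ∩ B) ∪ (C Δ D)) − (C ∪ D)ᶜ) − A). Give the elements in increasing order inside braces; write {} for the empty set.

D ∩ B = {2}
C Δ D = {1, 3, 5, 6}
(D ∩ B) ∪ (C Δ D) = {1, 2, 3, 5, 6}
C ∪ D = {1, 2, 3, 5, 6, 7, 8}
(C ∪ D)ᶜ = {4, 9}
((D ∩ B) ∪ (C Δ D)) − (C ∪ D)ᶜ = {1, 2, 3, 5, 6}
(((D ∩ B) ∪ (C Δ D)) − (C ∪ D)ᶜ) − A = {5}
B ∩ ((((D ∩ B) ∪ (C Δ D)) − (C ∪ D)ᶜ) − A) = {}

{}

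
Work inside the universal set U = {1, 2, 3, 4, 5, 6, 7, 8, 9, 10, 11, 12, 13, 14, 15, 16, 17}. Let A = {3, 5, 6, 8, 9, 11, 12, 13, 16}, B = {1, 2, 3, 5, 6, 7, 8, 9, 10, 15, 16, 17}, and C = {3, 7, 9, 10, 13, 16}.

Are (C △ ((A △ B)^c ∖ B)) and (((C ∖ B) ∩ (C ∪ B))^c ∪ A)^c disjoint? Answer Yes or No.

A △ B = {1, 2, 7, 10, 11, 12, 13, 15, 17}
(A △ B)^c = {3, 4, 5, 6, 8, 9, 14, 16}
(A △ B)^c ∖ B = {4, 14}
C △ ((A △ B)^c ∖ B) = {3, 4, 7, 9, 10, 13, 14, 16}
C ∖ B = {13}
C ∪ B = {1, 2, 3, 5, 6, 7, 8, 9, 10, 13, 15, 16, 17}
(C ∖ B) ∩ (C ∪ B) = {13}
((C ∖ B) ∩ (C ∪ B))^c = {1, 2, 3, 4, 5, 6, 7, 8, 9, 10, 11, 12, 14, 15, 16, 17}
((C ∖ B) ∩ (C ∪ B))^c ∪ A = {1, 2, 3, 4, 5, 6, 7, 8, 9, 10, 11, 12, 13, 14, 15, 16, 17}
(((C ∖ B) ∩ (C ∪ B))^c ∪ A)^c = {}
{3, 4, 7, 9, 10, 13, 14, 16} and {} share no elements.

Yes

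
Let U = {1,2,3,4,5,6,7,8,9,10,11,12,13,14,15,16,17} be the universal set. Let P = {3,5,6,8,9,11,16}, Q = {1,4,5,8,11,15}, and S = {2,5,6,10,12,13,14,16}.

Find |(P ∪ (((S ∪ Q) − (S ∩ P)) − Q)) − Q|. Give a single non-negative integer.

9

S ∪ Q = {1,2,4,5,6,8,10,11,12,13,14,15,16}
S ∩ P = {5,6,16}
(S ∪ Q) − (S ∩ P) = {1,2,4,8,10,11,12,13,14,15}
((S ∪ Q) − (S ∩ P)) − Q = {2,10,12,13,14}
P ∪ (((S ∪ Q) − (S ∩ P)) − Q) = {2,3,5,6,8,9,10,11,12,13,14,16}
(P ∪ (((S ∪ Q) − (S ∩ P)) − Q)) − Q = {2,3,6,9,10,12,13,14,16}
|(P ∪ (((S ∪ Q) − (S ∩ P)) − Q)) − Q| = 9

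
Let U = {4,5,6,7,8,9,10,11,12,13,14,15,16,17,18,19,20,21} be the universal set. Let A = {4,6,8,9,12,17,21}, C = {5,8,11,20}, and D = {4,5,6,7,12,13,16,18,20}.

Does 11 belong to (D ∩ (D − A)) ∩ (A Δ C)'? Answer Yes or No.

11 ∉ D and 11 ∉ A, so 11 ∉ D − A
11 ∉ D and 11 ∉ (D − A), so 11 ∉ D ∩ (D − A)
11 ∉ A and 11 ∈ C, so 11 ∈ A Δ C
11 ∉ (A Δ C)' since 11 ∈ (A Δ C)
11 ∉ (D ∩ (D − A)) and 11 ∉ (A Δ C)', so 11 ∉ (D ∩ (D − A)) ∩ (A Δ C)'

No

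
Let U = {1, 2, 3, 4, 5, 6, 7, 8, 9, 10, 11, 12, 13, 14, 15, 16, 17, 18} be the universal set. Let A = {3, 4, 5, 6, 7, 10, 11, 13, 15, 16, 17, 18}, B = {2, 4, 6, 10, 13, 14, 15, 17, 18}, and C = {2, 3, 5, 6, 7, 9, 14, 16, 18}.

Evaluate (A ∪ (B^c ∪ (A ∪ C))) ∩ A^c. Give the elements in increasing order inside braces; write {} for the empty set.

{1, 2, 8, 9, 12, 14}

B^c = {1, 3, 5, 7, 8, 9, 11, 12, 16}
A ∪ C = {2, 3, 4, 5, 6, 7, 9, 10, 11, 13, 14, 15, 16, 17, 18}
B^c ∪ (A ∪ C) = {1, 2, 3, 4, 5, 6, 7, 8, 9, 10, 11, 12, 13, 14, 15, 16, 17, 18}
A ∪ (B^c ∪ (A ∪ C)) = {1, 2, 3, 4, 5, 6, 7, 8, 9, 10, 11, 12, 13, 14, 15, 16, 17, 18}
A^c = {1, 2, 8, 9, 12, 14}
(A ∪ (B^c ∪ (A ∪ C))) ∩ A^c = {1, 2, 8, 9, 12, 14}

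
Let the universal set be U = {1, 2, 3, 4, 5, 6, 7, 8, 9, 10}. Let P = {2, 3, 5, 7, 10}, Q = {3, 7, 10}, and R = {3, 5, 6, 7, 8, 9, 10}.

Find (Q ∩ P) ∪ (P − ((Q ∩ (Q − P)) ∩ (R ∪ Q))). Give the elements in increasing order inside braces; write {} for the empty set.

Q ∩ P = {3, 7, 10}
Q − P = {}
Q ∩ (Q − P) = {}
R ∪ Q = {3, 5, 6, 7, 8, 9, 10}
(Q ∩ (Q − P)) ∩ (R ∪ Q) = {}
P − ((Q ∩ (Q − P)) ∩ (R ∪ Q)) = {2, 3, 5, 7, 10}
(Q ∩ P) ∪ (P − ((Q ∩ (Q − P)) ∩ (R ∪ Q))) = {2, 3, 5, 7, 10}

{2, 3, 5, 7, 10}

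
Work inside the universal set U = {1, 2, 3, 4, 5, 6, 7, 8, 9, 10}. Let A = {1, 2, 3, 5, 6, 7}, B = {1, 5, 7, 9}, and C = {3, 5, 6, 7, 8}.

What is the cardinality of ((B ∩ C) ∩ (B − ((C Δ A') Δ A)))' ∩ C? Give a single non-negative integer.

3

B ∩ C = {5, 7}
A' = {4, 8, 9, 10}
C Δ A' = {3, 4, 5, 6, 7, 9, 10}
(C Δ A') Δ A = {1, 2, 4, 9, 10}
B − ((C Δ A') Δ A) = {5, 7}
(B ∩ C) ∩ (B − ((C Δ A') Δ A)) = {5, 7}
((B ∩ C) ∩ (B − ((C Δ A') Δ A)))' = {1, 2, 3, 4, 6, 8, 9, 10}
((B ∩ C) ∩ (B − ((C Δ A') Δ A)))' ∩ C = {3, 6, 8}
|((B ∩ C) ∩ (B − ((C Δ A') Δ A)))' ∩ C| = 3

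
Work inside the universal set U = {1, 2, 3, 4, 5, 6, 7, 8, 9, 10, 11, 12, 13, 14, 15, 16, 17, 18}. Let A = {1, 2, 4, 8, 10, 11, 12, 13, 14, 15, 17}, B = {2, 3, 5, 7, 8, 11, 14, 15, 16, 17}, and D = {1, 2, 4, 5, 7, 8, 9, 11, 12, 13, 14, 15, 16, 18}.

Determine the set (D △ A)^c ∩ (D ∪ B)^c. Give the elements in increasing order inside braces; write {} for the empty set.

{6}

D △ A = {5, 7, 9, 10, 16, 17, 18}
(D △ A)^c = {1, 2, 3, 4, 6, 8, 11, 12, 13, 14, 15}
D ∪ B = {1, 2, 3, 4, 5, 7, 8, 9, 11, 12, 13, 14, 15, 16, 17, 18}
(D ∪ B)^c = {6, 10}
(D △ A)^c ∩ (D ∪ B)^c = {6}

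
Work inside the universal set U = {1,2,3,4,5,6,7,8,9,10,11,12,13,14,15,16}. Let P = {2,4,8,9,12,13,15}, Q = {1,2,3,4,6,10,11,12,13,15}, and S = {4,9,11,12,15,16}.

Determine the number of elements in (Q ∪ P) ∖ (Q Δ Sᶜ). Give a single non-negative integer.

7

Q ∪ P = {1,2,3,4,6,8,9,10,11,12,13,15}
Sᶜ = {1,2,3,5,6,7,8,10,13,14}
Q Δ Sᶜ = {4,5,7,8,11,12,14,15}
(Q ∪ P) ∖ (Q Δ Sᶜ) = {1,2,3,6,9,10,13}
|(Q ∪ P) ∖ (Q Δ Sᶜ)| = 7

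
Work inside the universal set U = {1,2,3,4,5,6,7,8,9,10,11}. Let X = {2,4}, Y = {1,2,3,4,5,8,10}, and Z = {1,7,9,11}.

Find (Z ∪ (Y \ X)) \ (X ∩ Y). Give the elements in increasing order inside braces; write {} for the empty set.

Y \ X = {1,3,5,8,10}
Z ∪ (Y \ X) = {1,3,5,7,8,9,10,11}
X ∩ Y = {2,4}
(Z ∪ (Y \ X)) \ (X ∩ Y) = {1,3,5,7,8,9,10,11}

{1,3,5,7,8,9,10,11}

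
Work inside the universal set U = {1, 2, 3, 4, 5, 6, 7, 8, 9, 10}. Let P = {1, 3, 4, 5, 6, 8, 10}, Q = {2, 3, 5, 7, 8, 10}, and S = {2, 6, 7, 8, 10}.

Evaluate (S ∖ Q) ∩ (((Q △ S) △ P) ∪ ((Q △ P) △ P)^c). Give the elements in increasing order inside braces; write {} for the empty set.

{6}

S ∖ Q = {6}
Q △ S = {3, 5, 6}
(Q △ S) △ P = {1, 4, 8, 10}
Q △ P = {1, 2, 4, 6, 7}
(Q △ P) △ P = {2, 3, 5, 7, 8, 10}
((Q △ P) △ P)^c = {1, 4, 6, 9}
((Q △ S) △ P) ∪ ((Q △ P) △ P)^c = {1, 4, 6, 8, 9, 10}
(S ∖ Q) ∩ (((Q △ S) △ P) ∪ ((Q △ P) △ P)^c) = {6}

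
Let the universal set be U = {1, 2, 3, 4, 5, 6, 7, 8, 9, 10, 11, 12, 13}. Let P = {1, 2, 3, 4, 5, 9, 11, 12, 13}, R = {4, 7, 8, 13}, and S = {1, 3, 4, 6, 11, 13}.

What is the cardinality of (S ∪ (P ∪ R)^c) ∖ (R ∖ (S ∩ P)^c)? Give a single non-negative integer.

P ∪ R = {1, 2, 3, 4, 5, 7, 8, 9, 11, 12, 13}
(P ∪ R)^c = {6, 10}
S ∪ (P ∪ R)^c = {1, 3, 4, 6, 10, 11, 13}
S ∩ P = {1, 3, 4, 11, 13}
(S ∩ P)^c = {2, 5, 6, 7, 8, 9, 10, 12}
R ∖ (S ∩ P)^c = {4, 13}
(S ∪ (P ∪ R)^c) ∖ (R ∖ (S ∩ P)^c) = {1, 3, 6, 10, 11}
|(S ∪ (P ∪ R)^c) ∖ (R ∖ (S ∩ P)^c)| = 5

5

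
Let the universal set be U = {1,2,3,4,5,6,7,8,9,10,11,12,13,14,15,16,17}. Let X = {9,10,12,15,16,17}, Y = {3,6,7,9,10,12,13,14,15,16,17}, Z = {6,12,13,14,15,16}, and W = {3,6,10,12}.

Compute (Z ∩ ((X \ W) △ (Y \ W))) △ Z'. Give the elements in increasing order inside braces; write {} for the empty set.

{1,2,3,4,5,7,8,9,10,11,13,14,17}

X \ W = {9,15,16,17}
Y \ W = {7,9,13,14,15,16,17}
(X \ W) △ (Y \ W) = {7,13,14}
Z ∩ ((X \ W) △ (Y \ W)) = {13,14}
Z' = {1,2,3,4,5,7,8,9,10,11,17}
(Z ∩ ((X \ W) △ (Y \ W))) △ Z' = {1,2,3,4,5,7,8,9,10,11,13,14,17}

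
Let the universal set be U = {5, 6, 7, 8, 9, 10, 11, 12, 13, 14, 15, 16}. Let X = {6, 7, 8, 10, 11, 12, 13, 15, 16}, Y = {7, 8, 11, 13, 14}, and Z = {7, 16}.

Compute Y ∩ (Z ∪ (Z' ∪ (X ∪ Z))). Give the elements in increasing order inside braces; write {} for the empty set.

{7, 8, 11, 13, 14}

Z' = {5, 6, 8, 9, 10, 11, 12, 13, 14, 15}
X ∪ Z = {6, 7, 8, 10, 11, 12, 13, 15, 16}
Z' ∪ (X ∪ Z) = {5, 6, 7, 8, 9, 10, 11, 12, 13, 14, 15, 16}
Z ∪ (Z' ∪ (X ∪ Z)) = {5, 6, 7, 8, 9, 10, 11, 12, 13, 14, 15, 16}
Y ∩ (Z ∪ (Z' ∪ (X ∪ Z))) = {7, 8, 11, 13, 14}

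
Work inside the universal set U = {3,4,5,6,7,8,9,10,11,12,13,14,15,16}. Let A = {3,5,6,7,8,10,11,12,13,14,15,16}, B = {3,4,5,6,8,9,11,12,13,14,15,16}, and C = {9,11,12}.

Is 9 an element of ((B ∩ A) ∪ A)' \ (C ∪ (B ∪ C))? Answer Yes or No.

9 ∈ B and 9 ∉ A, so 9 ∉ B ∩ A
9 ∉ (B ∩ A) and 9 ∉ A, so 9 ∉ (B ∩ A) ∪ A
9 ∈ ((B ∩ A) ∪ A)' since 9 ∉ ((B ∩ A) ∪ A)
9 ∈ B and 9 ∈ C, so 9 ∈ B ∪ C
9 ∈ C and 9 ∈ (B ∪ C), so 9 ∈ C ∪ (B ∪ C)
9 ∈ ((B ∩ A) ∪ A)' and 9 ∈ (C ∪ (B ∪ C)), so 9 ∉ ((B ∩ A) ∪ A)' \ (C ∪ (B ∪ C))

No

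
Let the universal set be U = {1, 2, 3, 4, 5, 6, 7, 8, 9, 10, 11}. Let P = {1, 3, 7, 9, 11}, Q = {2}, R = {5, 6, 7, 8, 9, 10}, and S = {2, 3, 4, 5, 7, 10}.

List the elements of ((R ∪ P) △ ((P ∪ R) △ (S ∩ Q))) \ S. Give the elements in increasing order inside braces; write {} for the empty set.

R ∪ P = {1, 3, 5, 6, 7, 8, 9, 10, 11}
P ∪ R = {1, 3, 5, 6, 7, 8, 9, 10, 11}
S ∩ Q = {2}
(P ∪ R) △ (S ∩ Q) = {1, 2, 3, 5, 6, 7, 8, 9, 10, 11}
(R ∪ P) △ ((P ∪ R) △ (S ∩ Q)) = {2}
((R ∪ P) △ ((P ∪ R) △ (S ∩ Q))) \ S = {}

{}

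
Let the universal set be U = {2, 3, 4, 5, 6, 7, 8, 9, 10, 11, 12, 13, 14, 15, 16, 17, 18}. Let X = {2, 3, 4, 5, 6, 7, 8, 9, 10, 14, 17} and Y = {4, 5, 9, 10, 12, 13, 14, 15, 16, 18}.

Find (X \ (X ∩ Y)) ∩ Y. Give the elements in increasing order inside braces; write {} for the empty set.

{}

X ∩ Y = {4, 5, 9, 10, 14}
X \ (X ∩ Y) = {2, 3, 6, 7, 8, 17}
(X \ (X ∩ Y)) ∩ Y = {}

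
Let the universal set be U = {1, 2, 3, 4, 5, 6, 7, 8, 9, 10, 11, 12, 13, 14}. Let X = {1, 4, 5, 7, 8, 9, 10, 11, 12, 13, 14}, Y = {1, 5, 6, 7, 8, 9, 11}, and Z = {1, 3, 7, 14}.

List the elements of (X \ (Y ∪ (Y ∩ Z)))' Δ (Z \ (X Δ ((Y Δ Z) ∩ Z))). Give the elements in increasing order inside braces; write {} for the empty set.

Y ∩ Z = {1, 7}
Y ∪ (Y ∩ Z) = {1, 5, 6, 7, 8, 9, 11}
X \ (Y ∪ (Y ∩ Z)) = {4, 10, 12, 13, 14}
(X \ (Y ∪ (Y ∩ Z)))' = {1, 2, 3, 5, 6, 7, 8, 9, 11}
Y Δ Z = {3, 5, 6, 8, 9, 11, 14}
(Y Δ Z) ∩ Z = {3, 14}
X Δ ((Y Δ Z) ∩ Z) = {1, 3, 4, 5, 7, 8, 9, 10, 11, 12, 13}
Z \ (X Δ ((Y Δ Z) ∩ Z)) = {14}
(X \ (Y ∪ (Y ∩ Z)))' Δ (Z \ (X Δ ((Y Δ Z) ∩ Z))) = {1, 2, 3, 5, 6, 7, 8, 9, 11, 14}

{1, 2, 3, 5, 6, 7, 8, 9, 11, 14}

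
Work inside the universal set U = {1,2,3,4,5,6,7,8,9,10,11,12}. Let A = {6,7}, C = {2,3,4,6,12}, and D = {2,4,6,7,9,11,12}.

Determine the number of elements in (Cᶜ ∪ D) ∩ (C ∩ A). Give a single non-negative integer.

Cᶜ = {1,5,7,8,9,10,11}
Cᶜ ∪ D = {1,2,4,5,6,7,8,9,10,11,12}
C ∩ A = {6}
(Cᶜ ∪ D) ∩ (C ∩ A) = {6}
|(Cᶜ ∪ D) ∩ (C ∩ A)| = 1

1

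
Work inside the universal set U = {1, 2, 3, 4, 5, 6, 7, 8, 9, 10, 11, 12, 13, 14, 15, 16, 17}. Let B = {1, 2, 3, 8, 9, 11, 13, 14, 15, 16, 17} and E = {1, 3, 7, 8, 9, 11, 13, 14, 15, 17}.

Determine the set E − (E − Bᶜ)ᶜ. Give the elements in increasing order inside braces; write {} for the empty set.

{1, 3, 8, 9, 11, 13, 14, 15, 17}

Bᶜ = {4, 5, 6, 7, 10, 12}
E − Bᶜ = {1, 3, 8, 9, 11, 13, 14, 15, 17}
(E − Bᶜ)ᶜ = {2, 4, 5, 6, 7, 10, 12, 16}
E − (E − Bᶜ)ᶜ = {1, 3, 8, 9, 11, 13, 14, 15, 17}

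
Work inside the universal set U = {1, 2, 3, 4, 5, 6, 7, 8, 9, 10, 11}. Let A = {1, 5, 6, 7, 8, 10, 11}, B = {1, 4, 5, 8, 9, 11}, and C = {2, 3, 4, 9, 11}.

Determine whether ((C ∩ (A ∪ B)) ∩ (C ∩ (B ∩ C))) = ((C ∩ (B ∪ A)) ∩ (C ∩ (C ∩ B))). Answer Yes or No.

Yes

A ∪ B = {1, 4, 5, 6, 7, 8, 9, 10, 11}
C ∩ (A ∪ B) = {4, 9, 11}
B ∩ C = {4, 9, 11}
C ∩ (B ∩ C) = {4, 9, 11}
(C ∩ (A ∪ B)) ∩ (C ∩ (B ∩ C)) = {4, 9, 11}
B ∪ A = {1, 4, 5, 6, 7, 8, 9, 10, 11}
C ∩ (B ∪ A) = {4, 9, 11}
C ∩ B = {4, 9, 11}
C ∩ (C ∩ B) = {4, 9, 11}
(C ∩ (B ∪ A)) ∩ (C ∩ (C ∩ B)) = {4, 9, 11}
Both equal {4, 9, 11}, so (C ∩ (A ∪ B)) ∩ (C ∩ (B ∩ C)) = (C ∩ (B ∪ A)) ∩ (C ∩ (C ∩ B)).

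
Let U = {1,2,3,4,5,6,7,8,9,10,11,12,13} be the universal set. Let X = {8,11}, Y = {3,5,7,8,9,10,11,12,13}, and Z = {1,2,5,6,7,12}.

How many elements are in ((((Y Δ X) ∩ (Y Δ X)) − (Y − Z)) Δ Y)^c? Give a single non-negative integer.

Y Δ X = {3,5,7,9,10,12,13}
(Y Δ X) ∩ (Y Δ X) = {3,5,7,9,10,12,13}
Y − Z = {3,8,9,10,11,13}
((Y Δ X) ∩ (Y Δ X)) − (Y − Z) = {5,7,12}
(((Y Δ X) ∩ (Y Δ X)) − (Y − Z)) Δ Y = {3,8,9,10,11,13}
((((Y Δ X) ∩ (Y Δ X)) − (Y − Z)) Δ Y)^c = {1,2,4,5,6,7,12}
|((((Y Δ X) ∩ (Y Δ X)) − (Y − Z)) Δ Y)^c| = 7

7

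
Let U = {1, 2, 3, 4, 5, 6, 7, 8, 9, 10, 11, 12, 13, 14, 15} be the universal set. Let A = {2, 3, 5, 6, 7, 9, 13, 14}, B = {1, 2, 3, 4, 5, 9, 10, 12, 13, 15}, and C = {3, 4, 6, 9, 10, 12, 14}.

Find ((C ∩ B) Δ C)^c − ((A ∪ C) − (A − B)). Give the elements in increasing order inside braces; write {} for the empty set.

C ∩ B = {3, 4, 9, 10, 12}
(C ∩ B) Δ C = {6, 14}
((C ∩ B) Δ C)^c = {1, 2, 3, 4, 5, 7, 8, 9, 10, 11, 12, 13, 15}
A ∪ C = {2, 3, 4, 5, 6, 7, 9, 10, 12, 13, 14}
A − B = {6, 7, 14}
(A ∪ C) − (A − B) = {2, 3, 4, 5, 9, 10, 12, 13}
((C ∩ B) Δ C)^c − ((A ∪ C) − (A − B)) = {1, 7, 8, 11, 15}

{1, 7, 8, 11, 15}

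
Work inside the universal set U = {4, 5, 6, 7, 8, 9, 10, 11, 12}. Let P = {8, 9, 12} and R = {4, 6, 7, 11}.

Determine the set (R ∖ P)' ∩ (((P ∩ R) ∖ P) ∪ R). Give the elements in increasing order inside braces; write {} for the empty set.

R ∖ P = {4, 6, 7, 11}
(R ∖ P)' = {5, 8, 9, 10, 12}
P ∩ R = {}
(P ∩ R) ∖ P = {}
((P ∩ R) ∖ P) ∪ R = {4, 6, 7, 11}
(R ∖ P)' ∩ (((P ∩ R) ∖ P) ∪ R) = {}

{}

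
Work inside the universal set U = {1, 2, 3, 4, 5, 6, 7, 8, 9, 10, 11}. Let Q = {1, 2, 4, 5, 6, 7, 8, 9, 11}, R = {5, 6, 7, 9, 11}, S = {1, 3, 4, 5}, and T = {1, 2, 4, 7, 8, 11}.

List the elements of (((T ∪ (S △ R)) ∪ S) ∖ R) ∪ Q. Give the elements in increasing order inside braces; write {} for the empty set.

S △ R = {1, 3, 4, 6, 7, 9, 11}
T ∪ (S △ R) = {1, 2, 3, 4, 6, 7, 8, 9, 11}
(T ∪ (S △ R)) ∪ S = {1, 2, 3, 4, 5, 6, 7, 8, 9, 11}
((T ∪ (S △ R)) ∪ S) ∖ R = {1, 2, 3, 4, 8}
(((T ∪ (S △ R)) ∪ S) ∖ R) ∪ Q = {1, 2, 3, 4, 5, 6, 7, 8, 9, 11}

{1, 2, 3, 4, 5, 6, 7, 8, 9, 11}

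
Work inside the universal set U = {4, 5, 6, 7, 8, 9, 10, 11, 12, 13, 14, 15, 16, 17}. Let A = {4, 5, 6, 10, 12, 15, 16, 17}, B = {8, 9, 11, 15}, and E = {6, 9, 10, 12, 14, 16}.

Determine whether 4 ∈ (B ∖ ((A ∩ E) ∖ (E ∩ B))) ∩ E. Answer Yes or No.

No

4 ∈ A and 4 ∉ E, so 4 ∉ A ∩ E
4 ∉ E and 4 ∉ B, so 4 ∉ E ∩ B
4 ∉ (A ∩ E) and 4 ∉ (E ∩ B), so 4 ∉ (A ∩ E) ∖ (E ∩ B)
4 ∉ B and 4 ∉ ((A ∩ E) ∖ (E ∩ B)), so 4 ∉ B ∖ ((A ∩ E) ∖ (E ∩ B))
4 ∉ (B ∖ ((A ∩ E) ∖ (E ∩ B))) and 4 ∉ E, so 4 ∉ (B ∖ ((A ∩ E) ∖ (E ∩ B))) ∩ E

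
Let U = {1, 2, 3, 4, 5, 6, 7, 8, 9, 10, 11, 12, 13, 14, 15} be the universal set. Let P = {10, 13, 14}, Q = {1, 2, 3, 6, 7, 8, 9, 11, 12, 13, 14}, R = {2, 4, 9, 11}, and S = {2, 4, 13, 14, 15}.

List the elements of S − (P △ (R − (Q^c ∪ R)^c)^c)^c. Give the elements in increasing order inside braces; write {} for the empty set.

Q^c = {4, 5, 10, 15}
Q^c ∪ R = {2, 4, 5, 9, 10, 11, 15}
(Q^c ∪ R)^c = {1, 3, 6, 7, 8, 12, 13, 14}
R − (Q^c ∪ R)^c = {2, 4, 9, 11}
(R − (Q^c ∪ R)^c)^c = {1, 3, 5, 6, 7, 8, 10, 12, 13, 14, 15}
P △ (R − (Q^c ∪ R)^c)^c = {1, 3, 5, 6, 7, 8, 12, 15}
(P △ (R − (Q^c ∪ R)^c)^c)^c = {2, 4, 9, 10, 11, 13, 14}
S − (P △ (R − (Q^c ∪ R)^c)^c)^c = {15}

{15}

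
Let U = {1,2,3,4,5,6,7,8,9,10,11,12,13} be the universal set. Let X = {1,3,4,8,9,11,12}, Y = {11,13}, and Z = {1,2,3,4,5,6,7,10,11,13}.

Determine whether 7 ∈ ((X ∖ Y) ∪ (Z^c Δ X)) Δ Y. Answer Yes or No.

7 ∉ X and 7 ∉ Y, so 7 ∉ X ∖ Y
7 ∈ Z, so 7 ∉ Z^c
7 ∉ Z^c and 7 ∉ X, so 7 ∉ Z^c Δ X
7 ∉ (X ∖ Y) and 7 ∉ (Z^c Δ X), so 7 ∉ (X ∖ Y) ∪ (Z^c Δ X)
7 ∉ ((X ∖ Y) ∪ (Z^c Δ X)) and 7 ∉ Y, so 7 ∉ ((X ∖ Y) ∪ (Z^c Δ X)) Δ Y

No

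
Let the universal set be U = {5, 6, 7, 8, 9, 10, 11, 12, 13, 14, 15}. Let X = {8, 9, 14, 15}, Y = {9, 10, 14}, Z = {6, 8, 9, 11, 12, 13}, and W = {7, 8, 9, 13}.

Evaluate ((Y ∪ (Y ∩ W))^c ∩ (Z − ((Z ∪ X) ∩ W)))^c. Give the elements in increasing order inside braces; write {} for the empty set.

Y ∩ W = {9}
Y ∪ (Y ∩ W) = {9, 10, 14}
(Y ∪ (Y ∩ W))^c = {5, 6, 7, 8, 11, 12, 13, 15}
Z ∪ X = {6, 8, 9, 11, 12, 13, 14, 15}
(Z ∪ X) ∩ W = {8, 9, 13}
Z − ((Z ∪ X) ∩ W) = {6, 11, 12}
(Y ∪ (Y ∩ W))^c ∩ (Z − ((Z ∪ X) ∩ W)) = {6, 11, 12}
((Y ∪ (Y ∩ W))^c ∩ (Z − ((Z ∪ X) ∩ W)))^c = {5, 7, 8, 9, 10, 13, 14, 15}

{5, 7, 8, 9, 10, 13, 14, 15}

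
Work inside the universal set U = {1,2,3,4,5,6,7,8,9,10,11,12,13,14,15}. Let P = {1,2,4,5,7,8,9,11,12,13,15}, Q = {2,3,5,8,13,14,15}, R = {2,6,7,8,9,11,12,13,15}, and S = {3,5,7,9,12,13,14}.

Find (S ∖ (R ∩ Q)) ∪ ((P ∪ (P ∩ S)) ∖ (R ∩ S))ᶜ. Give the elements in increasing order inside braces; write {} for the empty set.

R ∩ Q = {2,8,13,15}
S ∖ (R ∩ Q) = {3,5,7,9,12,14}
P ∩ S = {5,7,9,12,13}
P ∪ (P ∩ S) = {1,2,4,5,7,8,9,11,12,13,15}
R ∩ S = {7,9,12,13}
(P ∪ (P ∩ S)) ∖ (R ∩ S) = {1,2,4,5,8,11,15}
((P ∪ (P ∩ S)) ∖ (R ∩ S))ᶜ = {3,6,7,9,10,12,13,14}
(S ∖ (R ∩ Q)) ∪ ((P ∪ (P ∩ S)) ∖ (R ∩ S))ᶜ = {3,5,6,7,9,10,12,13,14}

{3,5,6,7,9,10,12,13,14}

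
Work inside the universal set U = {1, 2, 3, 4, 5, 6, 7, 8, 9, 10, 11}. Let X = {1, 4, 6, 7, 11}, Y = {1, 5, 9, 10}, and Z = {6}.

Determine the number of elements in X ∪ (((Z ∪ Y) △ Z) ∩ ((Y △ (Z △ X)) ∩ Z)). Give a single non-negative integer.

5

Z ∪ Y = {1, 5, 6, 9, 10}
(Z ∪ Y) △ Z = {1, 5, 9, 10}
Z △ X = {1, 4, 7, 11}
Y △ (Z △ X) = {4, 5, 7, 9, 10, 11}
(Y △ (Z △ X)) ∩ Z = {}
((Z ∪ Y) △ Z) ∩ ((Y △ (Z △ X)) ∩ Z) = {}
X ∪ (((Z ∪ Y) △ Z) ∩ ((Y △ (Z △ X)) ∩ Z)) = {1, 4, 6, 7, 11}
|X ∪ (((Z ∪ Y) △ Z) ∩ ((Y △ (Z △ X)) ∩ Z))| = 5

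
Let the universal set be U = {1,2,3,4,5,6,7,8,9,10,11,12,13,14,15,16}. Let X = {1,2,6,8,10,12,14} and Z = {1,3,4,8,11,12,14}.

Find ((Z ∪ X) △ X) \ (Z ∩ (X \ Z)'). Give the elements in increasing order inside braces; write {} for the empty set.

{}

Z ∪ X = {1,2,3,4,6,8,10,11,12,14}
(Z ∪ X) △ X = {3,4,11}
X \ Z = {2,6,10}
(X \ Z)' = {1,3,4,5,7,8,9,11,12,13,14,15,16}
Z ∩ (X \ Z)' = {1,3,4,8,11,12,14}
((Z ∪ X) △ X) \ (Z ∩ (X \ Z)') = {}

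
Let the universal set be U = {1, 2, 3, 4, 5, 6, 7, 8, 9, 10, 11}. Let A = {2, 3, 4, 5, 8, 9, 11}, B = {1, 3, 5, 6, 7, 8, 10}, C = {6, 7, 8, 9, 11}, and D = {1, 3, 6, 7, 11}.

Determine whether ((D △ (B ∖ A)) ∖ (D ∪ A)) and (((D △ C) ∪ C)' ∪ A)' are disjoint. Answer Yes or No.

B ∖ A = {1, 6, 7, 10}
D △ (B ∖ A) = {3, 10, 11}
D ∪ A = {1, 2, 3, 4, 5, 6, 7, 8, 9, 11}
(D △ (B ∖ A)) ∖ (D ∪ A) = {10}
D △ C = {1, 3, 8, 9}
(D △ C) ∪ C = {1, 3, 6, 7, 8, 9, 11}
((D △ C) ∪ C)' = {2, 4, 5, 10}
((D △ C) ∪ C)' ∪ A = {2, 3, 4, 5, 8, 9, 10, 11}
(((D △ C) ∪ C)' ∪ A)' = {1, 6, 7}
{10} and {1, 6, 7} share no elements.

Yes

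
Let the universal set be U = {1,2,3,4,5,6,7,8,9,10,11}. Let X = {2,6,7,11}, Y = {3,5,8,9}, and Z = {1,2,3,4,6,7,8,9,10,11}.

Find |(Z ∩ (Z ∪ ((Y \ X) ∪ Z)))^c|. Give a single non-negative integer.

Y \ X = {3,5,8,9}
(Y \ X) ∪ Z = {1,2,3,4,5,6,7,8,9,10,11}
Z ∪ ((Y \ X) ∪ Z) = {1,2,3,4,5,6,7,8,9,10,11}
Z ∩ (Z ∪ ((Y \ X) ∪ Z)) = {1,2,3,4,6,7,8,9,10,11}
(Z ∩ (Z ∪ ((Y \ X) ∪ Z)))^c = {5}
|(Z ∩ (Z ∪ ((Y \ X) ∪ Z)))^c| = 1

1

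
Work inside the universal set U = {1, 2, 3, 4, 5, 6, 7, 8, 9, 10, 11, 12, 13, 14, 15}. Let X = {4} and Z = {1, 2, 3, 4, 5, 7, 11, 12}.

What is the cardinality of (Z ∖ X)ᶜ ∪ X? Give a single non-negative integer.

Z ∖ X = {1, 2, 3, 5, 7, 11, 12}
(Z ∖ X)ᶜ = {4, 6, 8, 9, 10, 13, 14, 15}
(Z ∖ X)ᶜ ∪ X = {4, 6, 8, 9, 10, 13, 14, 15}
|(Z ∖ X)ᶜ ∪ X| = 8

8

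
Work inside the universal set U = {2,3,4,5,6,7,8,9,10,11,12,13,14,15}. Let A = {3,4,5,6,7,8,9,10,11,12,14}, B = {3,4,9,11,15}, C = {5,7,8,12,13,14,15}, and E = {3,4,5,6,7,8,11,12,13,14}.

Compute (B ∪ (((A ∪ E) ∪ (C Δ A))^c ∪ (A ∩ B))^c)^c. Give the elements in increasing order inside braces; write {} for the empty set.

A ∪ E = {3,4,5,6,7,8,9,10,11,12,13,14}
C Δ A = {3,4,6,9,10,11,13,15}
(A ∪ E) ∪ (C Δ A) = {3,4,5,6,7,8,9,10,11,12,13,14,15}
((A ∪ E) ∪ (C Δ A))^c = {2}
A ∩ B = {3,4,9,11}
((A ∪ E) ∪ (C Δ A))^c ∪ (A ∩ B) = {2,3,4,9,11}
(((A ∪ E) ∪ (C Δ A))^c ∪ (A ∩ B))^c = {5,6,7,8,10,12,13,14,15}
B ∪ (((A ∪ E) ∪ (C Δ A))^c ∪ (A ∩ B))^c = {3,4,5,6,7,8,9,10,11,12,13,14,15}
(B ∪ (((A ∪ E) ∪ (C Δ A))^c ∪ (A ∩ B))^c)^c = {2}

{2}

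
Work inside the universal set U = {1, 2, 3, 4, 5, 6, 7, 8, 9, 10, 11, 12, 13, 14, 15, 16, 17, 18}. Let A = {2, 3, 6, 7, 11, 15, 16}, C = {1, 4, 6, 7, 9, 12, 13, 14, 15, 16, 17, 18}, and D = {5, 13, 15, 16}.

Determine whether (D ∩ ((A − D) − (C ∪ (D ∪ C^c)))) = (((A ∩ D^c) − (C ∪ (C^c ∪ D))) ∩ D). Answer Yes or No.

A − D = {2, 3, 6, 7, 11}
C^c = {2, 3, 5, 8, 10, 11}
D ∪ C^c = {2, 3, 5, 8, 10, 11, 13, 15, 16}
C ∪ (D ∪ C^c) = {1, 2, 3, 4, 5, 6, 7, 8, 9, 10, 11, 12, 13, 14, 15, 16, 17, 18}
(A − D) − (C ∪ (D ∪ C^c)) = {}
D ∩ ((A − D) − (C ∪ (D ∪ C^c))) = {}
D^c = {1, 2, 3, 4, 6, 7, 8, 9, 10, 11, 12, 14, 17, 18}
A ∩ D^c = {2, 3, 6, 7, 11}
C^c ∪ D = {2, 3, 5, 8, 10, 11, 13, 15, 16}
C ∪ (C^c ∪ D) = {1, 2, 3, 4, 5, 6, 7, 8, 9, 10, 11, 12, 13, 14, 15, 16, 17, 18}
(A ∩ D^c) − (C ∪ (C^c ∪ D)) = {}
((A ∩ D^c) − (C ∪ (C^c ∪ D))) ∩ D = {}
Both equal {}, so D ∩ ((A − D) − (C ∪ (D ∪ C^c))) = ((A ∩ D^c) − (C ∪ (C^c ∪ D))) ∩ D.

Yes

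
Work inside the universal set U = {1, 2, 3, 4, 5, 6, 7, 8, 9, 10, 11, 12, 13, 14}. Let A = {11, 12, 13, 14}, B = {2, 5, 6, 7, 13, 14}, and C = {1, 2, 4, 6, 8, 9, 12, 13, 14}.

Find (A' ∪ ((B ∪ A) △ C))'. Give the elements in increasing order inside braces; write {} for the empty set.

A' = {1, 2, 3, 4, 5, 6, 7, 8, 9, 10}
B ∪ A = {2, 5, 6, 7, 11, 12, 13, 14}
(B ∪ A) △ C = {1, 4, 5, 7, 8, 9, 11}
A' ∪ ((B ∪ A) △ C) = {1, 2, 3, 4, 5, 6, 7, 8, 9, 10, 11}
(A' ∪ ((B ∪ A) △ C))' = {12, 13, 14}

{12, 13, 14}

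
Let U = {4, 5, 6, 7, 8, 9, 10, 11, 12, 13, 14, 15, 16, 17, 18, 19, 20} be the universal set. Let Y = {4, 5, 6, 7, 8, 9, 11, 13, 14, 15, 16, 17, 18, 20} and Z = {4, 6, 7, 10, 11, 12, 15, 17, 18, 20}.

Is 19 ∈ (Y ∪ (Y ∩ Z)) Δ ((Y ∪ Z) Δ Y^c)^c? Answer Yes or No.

No

19 ∉ Y and 19 ∉ Z, so 19 ∉ Y ∩ Z
19 ∉ Y and 19 ∉ (Y ∩ Z), so 19 ∉ Y ∪ (Y ∩ Z)
19 ∉ Y and 19 ∉ Z, so 19 ∉ Y ∪ Z
19 ∉ Y, so 19 ∈ Y^c
19 ∉ (Y ∪ Z) and 19 ∈ Y^c, so 19 ∈ (Y ∪ Z) Δ Y^c
19 ∉ ((Y ∪ Z) Δ Y^c)^c since 19 ∈ ((Y ∪ Z) Δ Y^c)
19 ∉ (Y ∪ (Y ∩ Z)) and 19 ∉ ((Y ∪ Z) Δ Y^c)^c, so 19 ∉ (Y ∪ (Y ∩ Z)) Δ ((Y ∪ Z) Δ Y^c)^c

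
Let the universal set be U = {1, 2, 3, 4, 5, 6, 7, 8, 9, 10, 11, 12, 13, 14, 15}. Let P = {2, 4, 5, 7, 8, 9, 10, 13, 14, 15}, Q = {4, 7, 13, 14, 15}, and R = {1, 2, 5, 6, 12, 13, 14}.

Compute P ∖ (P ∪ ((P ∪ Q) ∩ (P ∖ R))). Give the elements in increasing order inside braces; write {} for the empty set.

{}

P ∪ Q = {2, 4, 5, 7, 8, 9, 10, 13, 14, 15}
P ∖ R = {4, 7, 8, 9, 10, 15}
(P ∪ Q) ∩ (P ∖ R) = {4, 7, 8, 9, 10, 15}
P ∪ ((P ∪ Q) ∩ (P ∖ R)) = {2, 4, 5, 7, 8, 9, 10, 13, 14, 15}
P ∖ (P ∪ ((P ∪ Q) ∩ (P ∖ R))) = {}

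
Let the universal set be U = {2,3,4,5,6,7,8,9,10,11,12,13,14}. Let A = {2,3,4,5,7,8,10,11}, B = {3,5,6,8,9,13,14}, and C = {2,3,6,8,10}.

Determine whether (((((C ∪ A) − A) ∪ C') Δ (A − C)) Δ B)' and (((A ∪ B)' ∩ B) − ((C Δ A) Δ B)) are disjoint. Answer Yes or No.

C ∪ A = {2,3,4,5,6,7,8,10,11}
(C ∪ A) − A = {6}
C' = {4,5,7,9,11,12,13,14}
((C ∪ A) − A) ∪ C' = {4,5,6,7,9,11,12,13,14}
A − C = {4,5,7,11}
(((C ∪ A) − A) ∪ C') Δ (A − C) = {6,9,12,13,14}
((((C ∪ A) − A) ∪ C') Δ (A − C)) Δ B = {3,5,8,12}
(((((C ∪ A) − A) ∪ C') Δ (A − C)) Δ B)' = {2,4,6,7,9,10,11,13,14}
A ∪ B = {2,3,4,5,6,7,8,9,10,11,13,14}
(A ∪ B)' = {12}
(A ∪ B)' ∩ B = {}
C Δ A = {4,5,6,7,11}
(C Δ A) Δ B = {3,4,7,8,9,11,13,14}
((A ∪ B)' ∩ B) − ((C Δ A) Δ B) = {}
{2,4,6,7,9,10,11,13,14} and {} share no elements.

Yes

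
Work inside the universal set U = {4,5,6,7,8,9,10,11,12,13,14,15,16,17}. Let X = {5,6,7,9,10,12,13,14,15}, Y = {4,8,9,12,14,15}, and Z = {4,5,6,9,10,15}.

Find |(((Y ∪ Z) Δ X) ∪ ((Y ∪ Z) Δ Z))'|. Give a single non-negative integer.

Y ∪ Z = {4,5,6,8,9,10,12,14,15}
(Y ∪ Z) Δ X = {4,7,8,13}
(Y ∪ Z) Δ Z = {8,12,14}
((Y ∪ Z) Δ X) ∪ ((Y ∪ Z) Δ Z) = {4,7,8,12,13,14}
(((Y ∪ Z) Δ X) ∪ ((Y ∪ Z) Δ Z))' = {5,6,9,10,11,15,16,17}
|(((Y ∪ Z) Δ X) ∪ ((Y ∪ Z) Δ Z))'| = 8

8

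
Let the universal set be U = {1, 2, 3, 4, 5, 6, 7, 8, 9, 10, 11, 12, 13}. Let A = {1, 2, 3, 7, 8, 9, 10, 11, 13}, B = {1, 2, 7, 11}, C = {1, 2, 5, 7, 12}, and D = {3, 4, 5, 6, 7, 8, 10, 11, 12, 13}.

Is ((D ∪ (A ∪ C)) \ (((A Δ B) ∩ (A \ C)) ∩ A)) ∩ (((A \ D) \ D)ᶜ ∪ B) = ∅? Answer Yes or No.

No

A ∪ C = {1, 2, 3, 5, 7, 8, 9, 10, 11, 12, 13}
D ∪ (A ∪ C) = {1, 2, 3, 4, 5, 6, 7, 8, 9, 10, 11, 12, 13}
A Δ B = {3, 8, 9, 10, 13}
A \ C = {3, 8, 9, 10, 11, 13}
(A Δ B) ∩ (A \ C) = {3, 8, 9, 10, 13}
((A Δ B) ∩ (A \ C)) ∩ A = {3, 8, 9, 10, 13}
(D ∪ (A ∪ C)) \ (((A Δ B) ∩ (A \ C)) ∩ A) = {1, 2, 4, 5, 6, 7, 11, 12}
A \ D = {1, 2, 9}
(A \ D) \ D = {1, 2, 9}
((A \ D) \ D)ᶜ = {3, 4, 5, 6, 7, 8, 10, 11, 12, 13}
((A \ D) \ D)ᶜ ∪ B = {1, 2, 3, 4, 5, 6, 7, 8, 10, 11, 12, 13}
1 lies in both, so they are not disjoint.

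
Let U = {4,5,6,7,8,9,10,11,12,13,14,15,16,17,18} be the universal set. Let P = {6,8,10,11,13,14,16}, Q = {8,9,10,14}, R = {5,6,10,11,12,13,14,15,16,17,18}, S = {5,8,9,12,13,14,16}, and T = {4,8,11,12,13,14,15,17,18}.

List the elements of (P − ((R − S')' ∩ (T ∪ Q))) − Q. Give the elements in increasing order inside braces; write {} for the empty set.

{6,13,16}

S' = {4,6,7,10,11,15,17,18}
R − S' = {5,12,13,14,16}
(R − S')' = {4,6,7,8,9,10,11,15,17,18}
T ∪ Q = {4,8,9,10,11,12,13,14,15,17,18}
(R − S')' ∩ (T ∪ Q) = {4,8,9,10,11,15,17,18}
P − ((R − S')' ∩ (T ∪ Q)) = {6,13,14,16}
(P − ((R − S')' ∩ (T ∪ Q))) − Q = {6,13,16}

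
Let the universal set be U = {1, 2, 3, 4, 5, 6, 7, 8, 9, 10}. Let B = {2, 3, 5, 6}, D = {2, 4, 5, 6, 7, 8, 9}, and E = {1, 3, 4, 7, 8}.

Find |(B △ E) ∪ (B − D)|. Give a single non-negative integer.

B △ E = {1, 2, 4, 5, 6, 7, 8}
B − D = {3}
(B △ E) ∪ (B − D) = {1, 2, 3, 4, 5, 6, 7, 8}
|(B △ E) ∪ (B − D)| = 8

8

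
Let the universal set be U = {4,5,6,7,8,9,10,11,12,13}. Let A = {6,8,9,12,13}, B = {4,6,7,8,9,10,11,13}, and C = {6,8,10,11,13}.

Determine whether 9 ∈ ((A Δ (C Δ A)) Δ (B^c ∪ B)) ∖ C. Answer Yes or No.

Yes

9 ∉ C and 9 ∈ A, so 9 ∈ C Δ A
9 ∈ A and 9 ∈ (C Δ A), so 9 ∉ A Δ (C Δ A)
9 ∈ B, so 9 ∉ B^c
9 ∉ B^c and 9 ∈ B, so 9 ∈ B^c ∪ B
9 ∉ (A Δ (C Δ A)) and 9 ∈ (B^c ∪ B), so 9 ∈ (A Δ (C Δ A)) Δ (B^c ∪ B)
9 ∈ ((A Δ (C Δ A)) Δ (B^c ∪ B)) and 9 ∉ C, so 9 ∈ ((A Δ (C Δ A)) Δ (B^c ∪ B)) ∖ C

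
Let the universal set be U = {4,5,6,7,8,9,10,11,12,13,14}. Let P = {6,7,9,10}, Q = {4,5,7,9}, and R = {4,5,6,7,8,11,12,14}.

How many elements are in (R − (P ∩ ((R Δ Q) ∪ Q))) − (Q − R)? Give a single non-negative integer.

6

R Δ Q = {6,8,9,11,12,14}
(R Δ Q) ∪ Q = {4,5,6,7,8,9,11,12,14}
P ∩ ((R Δ Q) ∪ Q) = {6,7,9}
R − (P ∩ ((R Δ Q) ∪ Q)) = {4,5,8,11,12,14}
Q − R = {9}
(R − (P ∩ ((R Δ Q) ∪ Q))) − (Q − R) = {4,5,8,11,12,14}
|(R − (P ∩ ((R Δ Q) ∪ Q))) − (Q − R)| = 6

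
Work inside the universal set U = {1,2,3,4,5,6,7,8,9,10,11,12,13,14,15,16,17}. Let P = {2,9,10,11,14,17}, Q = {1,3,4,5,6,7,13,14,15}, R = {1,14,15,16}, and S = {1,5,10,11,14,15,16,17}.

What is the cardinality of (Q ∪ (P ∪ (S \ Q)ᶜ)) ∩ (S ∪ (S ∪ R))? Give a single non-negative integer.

7

S \ Q = {10,11,16,17}
(S \ Q)ᶜ = {1,2,3,4,5,6,7,8,9,12,13,14,15}
P ∪ (S \ Q)ᶜ = {1,2,3,4,5,6,7,8,9,10,11,12,13,14,15,17}
Q ∪ (P ∪ (S \ Q)ᶜ) = {1,2,3,4,5,6,7,8,9,10,11,12,13,14,15,17}
S ∪ R = {1,5,10,11,14,15,16,17}
S ∪ (S ∪ R) = {1,5,10,11,14,15,16,17}
(Q ∪ (P ∪ (S \ Q)ᶜ)) ∩ (S ∪ (S ∪ R)) = {1,5,10,11,14,15,17}
|(Q ∪ (P ∪ (S \ Q)ᶜ)) ∩ (S ∪ (S ∪ R))| = 7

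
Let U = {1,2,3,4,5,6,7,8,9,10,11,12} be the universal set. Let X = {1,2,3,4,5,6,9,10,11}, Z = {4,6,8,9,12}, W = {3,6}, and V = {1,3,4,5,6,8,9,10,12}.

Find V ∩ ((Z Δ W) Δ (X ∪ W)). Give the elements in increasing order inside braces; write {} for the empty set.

Z Δ W = {3,4,8,9,12}
X ∪ W = {1,2,3,4,5,6,9,10,11}
(Z Δ W) Δ (X ∪ W) = {1,2,5,6,8,10,11,12}
V ∩ ((Z Δ W) Δ (X ∪ W)) = {1,5,6,8,10,12}

{1,5,6,8,10,12}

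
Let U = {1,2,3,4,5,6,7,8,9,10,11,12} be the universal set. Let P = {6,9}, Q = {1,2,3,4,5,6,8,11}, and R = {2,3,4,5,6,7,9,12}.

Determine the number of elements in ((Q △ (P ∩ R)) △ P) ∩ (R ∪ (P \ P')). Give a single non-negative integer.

P ∩ R = {6,9}
Q △ (P ∩ R) = {1,2,3,4,5,8,9,11}
(Q △ (P ∩ R)) △ P = {1,2,3,4,5,6,8,11}
P' = {1,2,3,4,5,7,8,10,11,12}
P \ P' = {6,9}
R ∪ (P \ P') = {2,3,4,5,6,7,9,12}
((Q △ (P ∩ R)) △ P) ∩ (R ∪ (P \ P')) = {2,3,4,5,6}
|((Q △ (P ∩ R)) △ P) ∩ (R ∪ (P \ P'))| = 5

5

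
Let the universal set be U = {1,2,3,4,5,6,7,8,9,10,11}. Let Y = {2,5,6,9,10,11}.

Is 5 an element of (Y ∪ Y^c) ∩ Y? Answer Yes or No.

5 ∈ Y, so 5 ∉ Y^c
5 ∈ Y and 5 ∉ Y^c, so 5 ∈ Y ∪ Y^c
5 ∈ (Y ∪ Y^c) and 5 ∈ Y, so 5 ∈ (Y ∪ Y^c) ∩ Y

Yes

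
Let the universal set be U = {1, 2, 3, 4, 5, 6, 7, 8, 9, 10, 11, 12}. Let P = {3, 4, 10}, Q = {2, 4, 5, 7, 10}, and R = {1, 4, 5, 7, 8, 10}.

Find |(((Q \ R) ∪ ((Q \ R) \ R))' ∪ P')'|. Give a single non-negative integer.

0

Q \ R = {2}
(Q \ R) \ R = {2}
(Q \ R) ∪ ((Q \ R) \ R) = {2}
((Q \ R) ∪ ((Q \ R) \ R))' = {1, 3, 4, 5, 6, 7, 8, 9, 10, 11, 12}
P' = {1, 2, 5, 6, 7, 8, 9, 11, 12}
((Q \ R) ∪ ((Q \ R) \ R))' ∪ P' = {1, 2, 3, 4, 5, 6, 7, 8, 9, 10, 11, 12}
(((Q \ R) ∪ ((Q \ R) \ R))' ∪ P')' = {}
|(((Q \ R) ∪ ((Q \ R) \ R))' ∪ P')'| = 0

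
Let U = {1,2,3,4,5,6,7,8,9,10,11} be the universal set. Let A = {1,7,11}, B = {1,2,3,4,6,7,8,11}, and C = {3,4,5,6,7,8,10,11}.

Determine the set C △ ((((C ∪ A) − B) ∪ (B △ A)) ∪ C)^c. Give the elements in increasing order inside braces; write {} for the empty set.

{1,3,4,5,6,7,8,9,10,11}

C ∪ A = {1,3,4,5,6,7,8,10,11}
(C ∪ A) − B = {5,10}
B △ A = {2,3,4,6,8}
((C ∪ A) − B) ∪ (B △ A) = {2,3,4,5,6,8,10}
(((C ∪ A) − B) ∪ (B △ A)) ∪ C = {2,3,4,5,6,7,8,10,11}
((((C ∪ A) − B) ∪ (B △ A)) ∪ C)^c = {1,9}
C △ ((((C ∪ A) − B) ∪ (B △ A)) ∪ C)^c = {1,3,4,5,6,7,8,9,10,11}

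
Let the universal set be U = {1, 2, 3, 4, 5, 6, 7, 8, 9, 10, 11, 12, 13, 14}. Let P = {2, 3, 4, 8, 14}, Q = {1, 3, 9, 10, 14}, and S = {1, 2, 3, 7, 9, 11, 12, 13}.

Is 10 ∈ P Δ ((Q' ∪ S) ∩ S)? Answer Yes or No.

10 ∈ Q, so 10 ∉ Q'
10 ∉ Q' and 10 ∉ S, so 10 ∉ Q' ∪ S
10 ∉ (Q' ∪ S) and 10 ∉ S, so 10 ∉ (Q' ∪ S) ∩ S
10 ∉ P and 10 ∉ ((Q' ∪ S) ∩ S), so 10 ∉ P Δ ((Q' ∪ S) ∩ S)

No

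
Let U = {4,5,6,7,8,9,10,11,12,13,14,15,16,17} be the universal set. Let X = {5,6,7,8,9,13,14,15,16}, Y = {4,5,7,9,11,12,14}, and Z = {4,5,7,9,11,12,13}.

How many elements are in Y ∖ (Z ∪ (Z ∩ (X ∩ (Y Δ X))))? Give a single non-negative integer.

1

Y Δ X = {4,6,8,11,12,13,15,16}
X ∩ (Y Δ X) = {6,8,13,15,16}
Z ∩ (X ∩ (Y Δ X)) = {13}
Z ∪ (Z ∩ (X ∩ (Y Δ X))) = {4,5,7,9,11,12,13}
Y ∖ (Z ∪ (Z ∩ (X ∩ (Y Δ X)))) = {14}
|Y ∖ (Z ∪ (Z ∩ (X ∩ (Y Δ X))))| = 1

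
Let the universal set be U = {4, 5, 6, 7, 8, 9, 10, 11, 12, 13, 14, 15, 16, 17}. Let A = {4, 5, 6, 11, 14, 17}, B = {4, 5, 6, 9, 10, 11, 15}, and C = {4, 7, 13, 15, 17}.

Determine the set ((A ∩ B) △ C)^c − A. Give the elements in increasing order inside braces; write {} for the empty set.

A ∩ B = {4, 5, 6, 11}
(A ∩ B) △ C = {5, 6, 7, 11, 13, 15, 17}
((A ∩ B) △ C)^c = {4, 8, 9, 10, 12, 14, 16}
((A ∩ B) △ C)^c − A = {8, 9, 10, 12, 16}

{8, 9, 10, 12, 16}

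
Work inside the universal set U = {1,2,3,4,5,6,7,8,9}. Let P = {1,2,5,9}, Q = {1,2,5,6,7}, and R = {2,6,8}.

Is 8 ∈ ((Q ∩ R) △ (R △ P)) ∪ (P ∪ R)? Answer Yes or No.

8 ∉ Q and 8 ∈ R, so 8 ∉ Q ∩ R
8 ∈ R and 8 ∉ P, so 8 ∈ R △ P
8 ∉ (Q ∩ R) and 8 ∈ (R △ P), so 8 ∈ (Q ∩ R) △ (R △ P)
8 ∉ P and 8 ∈ R, so 8 ∈ P ∪ R
8 ∈ ((Q ∩ R) △ (R △ P)) and 8 ∈ (P ∪ R), so 8 ∈ ((Q ∩ R) △ (R △ P)) ∪ (P ∪ R)

Yes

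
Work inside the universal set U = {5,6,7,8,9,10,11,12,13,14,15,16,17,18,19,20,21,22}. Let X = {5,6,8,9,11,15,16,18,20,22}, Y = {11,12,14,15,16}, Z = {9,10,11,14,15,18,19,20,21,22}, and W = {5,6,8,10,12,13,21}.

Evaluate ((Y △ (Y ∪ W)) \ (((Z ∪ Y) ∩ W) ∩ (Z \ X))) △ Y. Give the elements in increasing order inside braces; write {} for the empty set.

Y ∪ W = {5,6,8,10,11,12,13,14,15,16,21}
Y △ (Y ∪ W) = {5,6,8,10,13,21}
Z ∪ Y = {9,10,11,12,14,15,16,18,19,20,21,22}
(Z ∪ Y) ∩ W = {10,12,21}
Z \ X = {10,14,19,21}
((Z ∪ Y) ∩ W) ∩ (Z \ X) = {10,21}
(Y △ (Y ∪ W)) \ (((Z ∪ Y) ∩ W) ∩ (Z \ X)) = {5,6,8,13}
((Y △ (Y ∪ W)) \ (((Z ∪ Y) ∩ W) ∩ (Z \ X))) △ Y = {5,6,8,11,12,13,14,15,16}

{5,6,8,11,12,13,14,15,16}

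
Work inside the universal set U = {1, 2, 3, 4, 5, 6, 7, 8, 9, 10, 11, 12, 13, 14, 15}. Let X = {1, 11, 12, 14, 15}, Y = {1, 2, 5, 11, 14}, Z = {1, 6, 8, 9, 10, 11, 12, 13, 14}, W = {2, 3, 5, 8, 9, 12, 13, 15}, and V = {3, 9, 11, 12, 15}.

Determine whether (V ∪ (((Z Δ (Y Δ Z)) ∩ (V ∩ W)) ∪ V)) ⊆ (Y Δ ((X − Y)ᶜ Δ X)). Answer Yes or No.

Y Δ Z = {2, 5, 6, 8, 9, 10, 12, 13}
Z Δ (Y Δ Z) = {1, 2, 5, 11, 14}
V ∩ W = {3, 9, 12, 15}
(Z Δ (Y Δ Z)) ∩ (V ∩ W) = {}
((Z Δ (Y Δ Z)) ∩ (V ∩ W)) ∪ V = {3, 9, 11, 12, 15}
V ∪ (((Z Δ (Y Δ Z)) ∩ (V ∩ W)) ∪ V) = {3, 9, 11, 12, 15}
X − Y = {12, 15}
(X − Y)ᶜ = {1, 2, 3, 4, 5, 6, 7, 8, 9, 10, 11, 13, 14}
(X − Y)ᶜ Δ X = {2, 3, 4, 5, 6, 7, 8, 9, 10, 12, 13, 15}
Y Δ ((X − Y)ᶜ Δ X) = {1, 3, 4, 6, 7, 8, 9, 10, 11, 12, 13, 14, 15}
Every element of {3, 9, 11, 12, 15} is in {1, 3, 4, 6, 7, 8, 9, 10, 11, 12, 13, 14, 15}, so V ∪ (((Z Δ (Y Δ Z)) ∩ (V ∩ W)) ∪ V) ⊆ Y Δ ((X − Y)ᶜ Δ X).

Yes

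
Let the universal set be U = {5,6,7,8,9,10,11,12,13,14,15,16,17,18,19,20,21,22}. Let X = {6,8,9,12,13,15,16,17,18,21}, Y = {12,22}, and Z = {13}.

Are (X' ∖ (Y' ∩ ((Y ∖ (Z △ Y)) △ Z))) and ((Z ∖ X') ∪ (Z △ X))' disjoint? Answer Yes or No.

No

X' = {5,7,10,11,14,19,20,22}
Y' = {5,6,7,8,9,10,11,13,14,15,16,17,18,19,20,21}
Z △ Y = {12,13,22}
Y ∖ (Z △ Y) = {}
(Y ∖ (Z △ Y)) △ Z = {13}
Y' ∩ ((Y ∖ (Z △ Y)) △ Z) = {13}
X' ∖ (Y' ∩ ((Y ∖ (Z △ Y)) △ Z)) = {5,7,10,11,14,19,20,22}
Z ∖ X' = {13}
Z △ X = {6,8,9,12,15,16,17,18,21}
(Z ∖ X') ∪ (Z △ X) = {6,8,9,12,13,15,16,17,18,21}
((Z ∖ X') ∪ (Z △ X))' = {5,7,10,11,14,19,20,22}
5 lies in both, so they are not disjoint.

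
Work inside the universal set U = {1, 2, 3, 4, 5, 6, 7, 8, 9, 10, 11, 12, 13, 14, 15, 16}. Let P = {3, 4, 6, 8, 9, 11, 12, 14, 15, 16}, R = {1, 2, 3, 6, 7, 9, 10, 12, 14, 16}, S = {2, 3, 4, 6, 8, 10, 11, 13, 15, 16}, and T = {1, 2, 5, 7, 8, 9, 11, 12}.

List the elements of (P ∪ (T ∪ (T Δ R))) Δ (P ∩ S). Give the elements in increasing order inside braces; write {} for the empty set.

T Δ R = {3, 5, 6, 8, 10, 11, 14, 16}
T ∪ (T Δ R) = {1, 2, 3, 5, 6, 7, 8, 9, 10, 11, 12, 14, 16}
P ∪ (T ∪ (T Δ R)) = {1, 2, 3, 4, 5, 6, 7, 8, 9, 10, 11, 12, 14, 15, 16}
P ∩ S = {3, 4, 6, 8, 11, 15, 16}
(P ∪ (T ∪ (T Δ R))) Δ (P ∩ S) = {1, 2, 5, 7, 9, 10, 12, 14}

{1, 2, 5, 7, 9, 10, 12, 14}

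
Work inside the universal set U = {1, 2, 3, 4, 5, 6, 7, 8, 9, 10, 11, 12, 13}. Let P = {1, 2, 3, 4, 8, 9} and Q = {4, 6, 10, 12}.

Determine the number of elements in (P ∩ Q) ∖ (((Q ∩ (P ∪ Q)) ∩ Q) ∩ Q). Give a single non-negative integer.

0

P ∩ Q = {4}
P ∪ Q = {1, 2, 3, 4, 6, 8, 9, 10, 12}
Q ∩ (P ∪ Q) = {4, 6, 10, 12}
(Q ∩ (P ∪ Q)) ∩ Q = {4, 6, 10, 12}
((Q ∩ (P ∪ Q)) ∩ Q) ∩ Q = {4, 6, 10, 12}
(P ∩ Q) ∖ (((Q ∩ (P ∪ Q)) ∩ Q) ∩ Q) = {}
|(P ∩ Q) ∖ (((Q ∩ (P ∪ Q)) ∩ Q) ∩ Q)| = 0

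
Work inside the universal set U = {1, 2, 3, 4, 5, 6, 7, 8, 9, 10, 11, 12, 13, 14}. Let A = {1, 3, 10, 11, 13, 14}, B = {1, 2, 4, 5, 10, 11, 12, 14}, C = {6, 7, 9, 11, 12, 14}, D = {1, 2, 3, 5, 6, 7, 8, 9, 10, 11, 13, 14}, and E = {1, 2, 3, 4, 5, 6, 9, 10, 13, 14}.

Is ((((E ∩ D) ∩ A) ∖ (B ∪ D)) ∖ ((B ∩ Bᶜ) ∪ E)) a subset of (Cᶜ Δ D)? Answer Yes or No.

Yes

E ∩ D = {1, 2, 3, 5, 6, 9, 10, 13, 14}
(E ∩ D) ∩ A = {1, 3, 10, 13, 14}
B ∪ D = {1, 2, 3, 4, 5, 6, 7, 8, 9, 10, 11, 12, 13, 14}
((E ∩ D) ∩ A) ∖ (B ∪ D) = {}
Bᶜ = {3, 6, 7, 8, 9, 13}
B ∩ Bᶜ = {}
(B ∩ Bᶜ) ∪ E = {1, 2, 3, 4, 5, 6, 9, 10, 13, 14}
(((E ∩ D) ∩ A) ∖ (B ∪ D)) ∖ ((B ∩ Bᶜ) ∪ E) = {}
Cᶜ = {1, 2, 3, 4, 5, 8, 10, 13}
Cᶜ Δ D = {4, 6, 7, 9, 11, 14}
Every element of {} is in {4, 6, 7, 9, 11, 14}, so (((E ∩ D) ∩ A) ∖ (B ∪ D)) ∖ ((B ∩ Bᶜ) ∪ E) ⊆ Cᶜ Δ D.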